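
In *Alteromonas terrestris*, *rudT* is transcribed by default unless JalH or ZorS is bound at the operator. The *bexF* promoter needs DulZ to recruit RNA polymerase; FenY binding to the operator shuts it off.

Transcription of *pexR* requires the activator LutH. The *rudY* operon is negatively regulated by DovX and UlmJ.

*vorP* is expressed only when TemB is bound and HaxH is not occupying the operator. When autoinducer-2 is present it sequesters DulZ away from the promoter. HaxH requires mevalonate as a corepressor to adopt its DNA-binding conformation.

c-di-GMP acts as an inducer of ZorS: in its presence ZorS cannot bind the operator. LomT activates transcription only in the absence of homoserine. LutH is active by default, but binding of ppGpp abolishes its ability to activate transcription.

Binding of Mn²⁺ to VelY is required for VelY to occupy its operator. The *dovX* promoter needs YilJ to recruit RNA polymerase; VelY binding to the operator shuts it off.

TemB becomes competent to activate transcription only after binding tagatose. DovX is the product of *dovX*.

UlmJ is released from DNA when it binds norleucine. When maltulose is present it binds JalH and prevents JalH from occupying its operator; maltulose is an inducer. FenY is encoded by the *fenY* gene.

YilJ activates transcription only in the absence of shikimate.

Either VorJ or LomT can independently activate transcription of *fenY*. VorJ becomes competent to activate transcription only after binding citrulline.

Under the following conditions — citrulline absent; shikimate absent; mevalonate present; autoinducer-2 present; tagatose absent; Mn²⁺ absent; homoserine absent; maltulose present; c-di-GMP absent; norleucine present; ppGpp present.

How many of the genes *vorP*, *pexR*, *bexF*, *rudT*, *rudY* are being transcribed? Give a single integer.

0

Mevalonate is present, so HaxH is active.
Tagatose is absent, so TemB is inactive.
With repressor HaxH bound, *vorP* is not transcribed.
→ *vorP* is OFF.
ppGpp is present, so LutH is inactive.
Required activator LutH is absent, so *pexR* is not transcribed.
→ *pexR* is OFF.
Autoinducer-2 is present, so DulZ is inactive.
Citrulline is absent, so VorJ is inactive.
Homoserine is absent, so LomT is active.
Activator LomT is present, so *fenY* is transcribed.
So FenY is produced and active.
With repressor FenY bound, *bexF* is not transcribed.
→ *bexF* is OFF.
Maltulose is present, so JalH is inactive.
c-di-GMP is absent, so ZorS is active.
With repressor ZorS bound, *rudT* is not transcribed.
→ *rudT* is OFF.
Shikimate is absent, so YilJ is active.
Mn²⁺ is absent, so VelY is inactive.
No repressor is bound and YilJ is active, so *dovX* is transcribed.
So DovX is produced and active.
Norleucine is present, so UlmJ is inactive.
With repressor DovX bound, *rudY* is not transcribed.
→ *rudY* is OFF.
0 of the 5 genes are transcribed.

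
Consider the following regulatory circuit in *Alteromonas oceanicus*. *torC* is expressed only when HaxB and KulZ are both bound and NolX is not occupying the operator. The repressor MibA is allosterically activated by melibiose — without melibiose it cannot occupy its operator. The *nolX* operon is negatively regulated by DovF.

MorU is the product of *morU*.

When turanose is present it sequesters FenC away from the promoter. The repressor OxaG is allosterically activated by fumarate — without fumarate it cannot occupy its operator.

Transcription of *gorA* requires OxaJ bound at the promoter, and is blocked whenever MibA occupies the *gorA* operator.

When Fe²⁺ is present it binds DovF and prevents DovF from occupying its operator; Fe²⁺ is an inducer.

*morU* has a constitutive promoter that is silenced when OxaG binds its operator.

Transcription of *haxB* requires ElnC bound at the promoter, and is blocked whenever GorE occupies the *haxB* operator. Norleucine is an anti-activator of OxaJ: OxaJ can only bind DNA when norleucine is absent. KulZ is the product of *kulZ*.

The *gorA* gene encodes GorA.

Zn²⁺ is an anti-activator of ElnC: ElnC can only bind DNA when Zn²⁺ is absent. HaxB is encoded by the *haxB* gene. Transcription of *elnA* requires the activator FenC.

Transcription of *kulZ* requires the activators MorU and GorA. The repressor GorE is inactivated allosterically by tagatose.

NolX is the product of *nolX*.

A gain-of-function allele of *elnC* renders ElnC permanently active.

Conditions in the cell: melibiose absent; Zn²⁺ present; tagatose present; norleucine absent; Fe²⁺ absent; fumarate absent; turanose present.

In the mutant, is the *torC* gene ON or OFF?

ElnC is constitutively active in this strain.
Tagatose is present, so GorE is inactive.
No repressor is bound and ElnC is active, so *haxB* is transcribed.
So HaxB is produced and active.
Fe²⁺ is absent, so DovF is active.
With repressor DovF bound, *nolX* is not transcribed.
So NolX is not produced.
Fumarate is absent, so OxaG is inactive.
With no repressor bound, *morU* is transcribed.
So MorU is produced and active.
Melibiose is absent, so MibA is inactive.
Norleucine is absent, so OxaJ is active.
No repressor is bound and OxaJ is active, so *gorA* is transcribed.
So GorA is produced and active.
No repressor is bound and MorU and GorA are active, so *kulZ* is transcribed.
So KulZ is produced and active.
No repressor is bound and HaxB and KulZ are active, so *torC* is transcribed.

ON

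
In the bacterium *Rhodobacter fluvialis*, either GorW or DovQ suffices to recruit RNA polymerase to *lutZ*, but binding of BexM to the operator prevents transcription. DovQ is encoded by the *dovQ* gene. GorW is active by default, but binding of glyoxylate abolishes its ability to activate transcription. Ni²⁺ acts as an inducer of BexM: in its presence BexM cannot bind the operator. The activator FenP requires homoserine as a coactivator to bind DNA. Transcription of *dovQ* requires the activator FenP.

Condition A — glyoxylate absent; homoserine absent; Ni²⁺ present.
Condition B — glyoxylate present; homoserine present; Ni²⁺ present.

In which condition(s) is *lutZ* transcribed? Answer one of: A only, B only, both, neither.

both

Condition A:
Glyoxylate is absent, so GorW is active.
Homoserine is absent, so FenP is inactive.
Required activator FenP is absent, so *dovQ* is not transcribed.
So DovQ is not produced.
Ni²⁺ is present, so BexM is inactive.
Activator GorW is present, so *lutZ* is transcribed.
→ *lutZ* is ON in A.
Condition B:
Glyoxylate is present, so GorW is inactive.
Homoserine is present, so FenP is active.
No repressor is bound and FenP is active, so *dovQ* is transcribed.
So DovQ is produced and active.
Ni²⁺ is present, so BexM is inactive.
Activator DovQ is present, so *lutZ* is transcribed.
→ *lutZ* is ON in B.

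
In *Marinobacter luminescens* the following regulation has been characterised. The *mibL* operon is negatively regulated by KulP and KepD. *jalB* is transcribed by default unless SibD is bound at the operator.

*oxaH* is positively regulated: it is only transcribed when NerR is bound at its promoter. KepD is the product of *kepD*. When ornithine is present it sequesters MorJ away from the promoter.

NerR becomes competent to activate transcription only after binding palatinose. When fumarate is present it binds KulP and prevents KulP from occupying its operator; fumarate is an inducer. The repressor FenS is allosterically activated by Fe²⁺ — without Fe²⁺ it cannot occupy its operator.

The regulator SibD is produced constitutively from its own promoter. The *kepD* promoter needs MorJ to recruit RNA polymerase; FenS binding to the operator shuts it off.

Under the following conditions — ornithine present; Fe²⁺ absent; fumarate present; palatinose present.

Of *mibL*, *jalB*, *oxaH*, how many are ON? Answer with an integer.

Fumarate is present, so KulP is inactive.
Fe²⁺ is absent, so FenS is inactive.
Ornithine is present, so MorJ is inactive.
Required activator MorJ is absent, so *kepD* is not transcribed.
So KepD is not produced.
With no repressor bound, *mibL* is transcribed.
→ *mibL* is ON.
SibD is produced constitutively and is active.
With repressor SibD bound, *jalB* is not transcribed.
→ *jalB* is OFF.
Palatinose is present, so NerR is active.
No repressor is bound and NerR is active, so *oxaH* is transcribed.
→ *oxaH* is ON.
2 of the 3 genes are transcribed.

2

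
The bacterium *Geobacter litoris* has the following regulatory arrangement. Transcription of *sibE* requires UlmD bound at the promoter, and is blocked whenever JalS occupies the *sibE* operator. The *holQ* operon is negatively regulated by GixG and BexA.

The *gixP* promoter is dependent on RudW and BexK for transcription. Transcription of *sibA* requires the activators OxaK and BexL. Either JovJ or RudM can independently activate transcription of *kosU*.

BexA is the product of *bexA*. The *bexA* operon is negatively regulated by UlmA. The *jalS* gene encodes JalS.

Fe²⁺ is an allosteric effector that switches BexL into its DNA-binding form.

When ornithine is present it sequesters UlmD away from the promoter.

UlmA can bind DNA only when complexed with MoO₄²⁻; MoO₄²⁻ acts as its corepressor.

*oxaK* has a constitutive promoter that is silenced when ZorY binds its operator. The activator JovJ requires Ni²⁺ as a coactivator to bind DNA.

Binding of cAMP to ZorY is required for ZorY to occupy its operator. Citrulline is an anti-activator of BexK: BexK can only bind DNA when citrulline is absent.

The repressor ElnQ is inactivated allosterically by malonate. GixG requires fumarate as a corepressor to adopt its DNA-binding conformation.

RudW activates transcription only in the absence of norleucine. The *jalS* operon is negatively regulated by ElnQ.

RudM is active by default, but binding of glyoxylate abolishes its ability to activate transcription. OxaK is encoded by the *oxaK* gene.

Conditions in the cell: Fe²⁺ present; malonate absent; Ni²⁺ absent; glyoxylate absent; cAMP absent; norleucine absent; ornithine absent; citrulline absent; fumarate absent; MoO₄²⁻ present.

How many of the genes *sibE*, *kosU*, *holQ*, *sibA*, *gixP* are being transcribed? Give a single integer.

Ornithine is absent, so UlmD is active.
Malonate is absent, so ElnQ is active.
With repressor ElnQ bound, *jalS* is not transcribed.
So JalS is not produced.
No repressor is bound and UlmD is active, so *sibE* is transcribed.
→ *sibE* is ON.
Ni²⁺ is absent, so JovJ is inactive.
Glyoxylate is absent, so RudM is active.
Activator RudM is present, so *kosU* is transcribed.
→ *kosU* is ON.
Fumarate is absent, so GixG is inactive.
MoO₄²⁻ is present, so UlmA is active.
With repressor UlmA bound, *bexA* is not transcribed.
So BexA is not produced.
With no repressor bound, *holQ* is transcribed.
→ *holQ* is ON.
cAMP is absent, so ZorY is inactive.
With no repressor bound, *oxaK* is transcribed.
So OxaK is produced and active.
Fe²⁺ is present, so BexL is active.
No repressor is bound and OxaK and BexL are active, so *sibA* is transcribed.
→ *sibA* is ON.
Norleucine is absent, so RudW is active.
Citrulline is absent, so BexK is active.
No repressor is bound and RudW and BexK are active, so *gixP* is transcribed.
→ *gixP* is ON.
5 of the 5 genes are transcribed.

5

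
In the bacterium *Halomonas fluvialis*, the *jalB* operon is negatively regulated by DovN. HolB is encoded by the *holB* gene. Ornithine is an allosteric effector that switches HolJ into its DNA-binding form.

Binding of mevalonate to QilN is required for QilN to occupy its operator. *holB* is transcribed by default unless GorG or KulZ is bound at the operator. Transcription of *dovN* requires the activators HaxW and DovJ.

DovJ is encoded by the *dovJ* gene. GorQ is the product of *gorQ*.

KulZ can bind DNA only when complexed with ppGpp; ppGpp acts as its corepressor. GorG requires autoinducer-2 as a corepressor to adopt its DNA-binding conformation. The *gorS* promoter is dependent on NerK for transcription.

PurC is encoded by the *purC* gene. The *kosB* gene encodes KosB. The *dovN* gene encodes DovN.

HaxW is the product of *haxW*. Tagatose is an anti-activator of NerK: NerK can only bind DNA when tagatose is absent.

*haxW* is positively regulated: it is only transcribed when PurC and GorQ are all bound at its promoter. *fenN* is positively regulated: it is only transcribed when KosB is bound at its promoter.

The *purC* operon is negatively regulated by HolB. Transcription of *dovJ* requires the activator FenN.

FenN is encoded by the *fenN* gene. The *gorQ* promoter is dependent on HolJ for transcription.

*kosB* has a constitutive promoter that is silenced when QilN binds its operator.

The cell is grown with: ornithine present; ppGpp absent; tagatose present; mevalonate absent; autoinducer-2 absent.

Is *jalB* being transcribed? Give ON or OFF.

Autoinducer-2 is absent, so GorG is inactive.
ppGpp is absent, so KulZ is inactive.
With no repressor bound, *holB* is transcribed.
So HolB is produced and active.
With repressor HolB bound, *purC* is not transcribed.
So PurC is not produced.
Ornithine is present, so HolJ is active.
No repressor is bound and HolJ is active, so *gorQ* is transcribed.
So GorQ is produced and active.
Required activator PurC is absent, so *haxW* is not transcribed.
So HaxW is not produced.
Mevalonate is absent, so QilN is inactive.
With no repressor bound, *kosB* is transcribed.
So KosB is produced and active.
No repressor is bound and KosB is active, so *fenN* is transcribed.
So FenN is produced and active.
No repressor is bound and FenN is active, so *dovJ* is transcribed.
So DovJ is produced and active.
Required activator HaxW is absent, so *dovN* is not transcribed.
So DovN is not produced.
With no repressor bound, *jalB* is transcribed.

ON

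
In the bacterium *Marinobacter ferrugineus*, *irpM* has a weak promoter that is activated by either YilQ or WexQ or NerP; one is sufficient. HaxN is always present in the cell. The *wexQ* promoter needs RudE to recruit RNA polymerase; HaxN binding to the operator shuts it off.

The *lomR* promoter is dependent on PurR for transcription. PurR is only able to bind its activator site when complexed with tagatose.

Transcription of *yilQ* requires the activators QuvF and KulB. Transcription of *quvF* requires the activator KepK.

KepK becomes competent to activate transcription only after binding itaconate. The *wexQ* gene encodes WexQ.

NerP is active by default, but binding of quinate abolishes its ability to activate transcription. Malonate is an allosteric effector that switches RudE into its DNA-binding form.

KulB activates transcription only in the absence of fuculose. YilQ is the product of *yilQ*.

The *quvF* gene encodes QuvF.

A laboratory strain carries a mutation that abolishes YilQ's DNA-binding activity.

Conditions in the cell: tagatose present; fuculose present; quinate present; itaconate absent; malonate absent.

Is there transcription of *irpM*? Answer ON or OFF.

YilQ is non-functional in this strain, so it has no effect.
Malonate is absent, so RudE is inactive.
HaxN is produced constitutively and is active.
With repressor HaxN bound, *wexQ* is not transcribed.
So WexQ is not produced.
Quinate is present, so NerP is inactive.
No activator is available at the *irpM* promoter, so *irpM* is not transcribed.

OFF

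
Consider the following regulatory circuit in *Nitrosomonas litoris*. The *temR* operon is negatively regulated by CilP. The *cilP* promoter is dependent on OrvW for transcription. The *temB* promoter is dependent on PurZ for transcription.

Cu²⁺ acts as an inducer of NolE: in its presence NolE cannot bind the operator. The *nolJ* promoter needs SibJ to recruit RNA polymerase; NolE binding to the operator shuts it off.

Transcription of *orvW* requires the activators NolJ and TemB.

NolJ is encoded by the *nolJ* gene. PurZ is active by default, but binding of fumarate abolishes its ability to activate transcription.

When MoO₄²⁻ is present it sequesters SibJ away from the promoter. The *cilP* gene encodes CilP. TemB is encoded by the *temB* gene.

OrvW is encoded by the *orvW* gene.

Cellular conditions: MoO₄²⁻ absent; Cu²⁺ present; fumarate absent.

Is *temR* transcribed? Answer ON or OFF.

OFF

MoO₄²⁻ is absent, so SibJ is active.
Cu²⁺ is present, so NolE is inactive.
No repressor is bound and SibJ is active, so *nolJ* is transcribed.
So NolJ is produced and active.
Fumarate is absent, so PurZ is active.
No repressor is bound and PurZ is active, so *temB* is transcribed.
So TemB is produced and active.
No repressor is bound and NolJ and TemB are active, so *orvW* is transcribed.
So OrvW is produced and active.
No repressor is bound and OrvW is active, so *cilP* is transcribed.
So CilP is produced and active.
With repressor CilP bound, *temR* is not transcribed.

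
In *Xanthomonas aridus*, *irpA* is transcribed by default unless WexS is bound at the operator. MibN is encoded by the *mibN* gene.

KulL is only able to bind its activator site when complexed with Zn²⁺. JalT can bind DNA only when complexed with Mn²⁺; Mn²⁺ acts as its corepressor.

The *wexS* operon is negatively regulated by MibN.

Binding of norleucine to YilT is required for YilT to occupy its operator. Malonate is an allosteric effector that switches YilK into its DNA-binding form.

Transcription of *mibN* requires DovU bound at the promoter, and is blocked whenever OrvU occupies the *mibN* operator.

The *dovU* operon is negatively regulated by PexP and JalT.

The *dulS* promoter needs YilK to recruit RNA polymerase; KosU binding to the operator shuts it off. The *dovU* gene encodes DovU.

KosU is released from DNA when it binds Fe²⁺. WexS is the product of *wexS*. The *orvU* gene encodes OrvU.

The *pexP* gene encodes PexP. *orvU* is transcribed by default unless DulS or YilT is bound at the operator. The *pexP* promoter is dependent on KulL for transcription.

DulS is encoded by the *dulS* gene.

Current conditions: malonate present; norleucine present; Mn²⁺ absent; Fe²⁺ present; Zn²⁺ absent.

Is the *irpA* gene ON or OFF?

Malonate is present, so YilK is active.
Fe²⁺ is present, so KosU is inactive.
No repressor is bound and YilK is active, so *dulS* is transcribed.
So DulS is produced and active.
Norleucine is present, so YilT is active.
With repressor DulS bound, *orvU* is not transcribed.
So OrvU is not produced.
Zn²⁺ is absent, so KulL is inactive.
Required activator KulL is absent, so *pexP* is not transcribed.
So PexP is not produced.
Mn²⁺ is absent, so JalT is inactive.
With no repressor bound, *dovU* is transcribed.
So DovU is produced and active.
No repressor is bound and DovU is active, so *mibN* is transcribed.
So MibN is produced and active.
With repressor MibN bound, *wexS* is not transcribed.
So WexS is not produced.
With no repressor bound, *irpA* is transcribed.

ON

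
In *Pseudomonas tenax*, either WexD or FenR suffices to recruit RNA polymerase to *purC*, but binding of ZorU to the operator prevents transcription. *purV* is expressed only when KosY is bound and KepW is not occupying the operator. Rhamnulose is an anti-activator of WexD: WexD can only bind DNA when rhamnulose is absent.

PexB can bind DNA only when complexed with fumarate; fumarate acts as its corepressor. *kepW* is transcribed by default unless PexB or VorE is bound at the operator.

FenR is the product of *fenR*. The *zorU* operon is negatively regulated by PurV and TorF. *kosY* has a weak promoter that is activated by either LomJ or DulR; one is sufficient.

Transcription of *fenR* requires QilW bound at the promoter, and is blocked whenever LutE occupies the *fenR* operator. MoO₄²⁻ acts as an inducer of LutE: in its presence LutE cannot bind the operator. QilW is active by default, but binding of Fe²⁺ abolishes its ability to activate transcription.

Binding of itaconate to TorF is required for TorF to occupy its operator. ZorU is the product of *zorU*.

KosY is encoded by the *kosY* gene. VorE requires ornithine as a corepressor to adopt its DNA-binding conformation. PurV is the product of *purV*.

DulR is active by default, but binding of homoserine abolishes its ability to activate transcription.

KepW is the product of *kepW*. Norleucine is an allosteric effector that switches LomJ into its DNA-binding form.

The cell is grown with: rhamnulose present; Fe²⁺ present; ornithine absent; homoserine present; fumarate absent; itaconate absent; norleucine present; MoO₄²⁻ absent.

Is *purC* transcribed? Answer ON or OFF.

Norleucine is present, so LomJ is active.
Homoserine is present, so DulR is inactive.
Activator LomJ is present, so *kosY* is transcribed.
So KosY is produced and active.
Fumarate is absent, so PexB is inactive.
Ornithine is absent, so VorE is inactive.
With no repressor bound, *kepW* is transcribed.
So KepW is produced and active.
With repressor KepW bound, *purV* is not transcribed.
So PurV is not produced.
Itaconate is absent, so TorF is inactive.
With no repressor bound, *zorU* is transcribed.
So ZorU is produced and active.
Rhamnulose is present, so WexD is inactive.
MoO₄²⁻ is absent, so LutE is active.
Fe²⁺ is present, so QilW is inactive.
With repressor LutE bound, *fenR* is not transcribed.
So FenR is not produced.
With repressor ZorU bound, *purC* is not transcribed.

OFF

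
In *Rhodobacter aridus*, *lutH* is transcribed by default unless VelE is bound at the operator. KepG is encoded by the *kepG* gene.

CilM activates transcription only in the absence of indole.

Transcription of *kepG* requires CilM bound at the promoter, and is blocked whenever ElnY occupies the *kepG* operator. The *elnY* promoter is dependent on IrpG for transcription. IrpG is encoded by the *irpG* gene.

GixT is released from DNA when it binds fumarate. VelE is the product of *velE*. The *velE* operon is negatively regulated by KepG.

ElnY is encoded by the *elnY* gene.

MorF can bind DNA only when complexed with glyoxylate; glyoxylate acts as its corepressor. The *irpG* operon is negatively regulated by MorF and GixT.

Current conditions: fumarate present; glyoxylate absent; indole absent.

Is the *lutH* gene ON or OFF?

Glyoxylate is absent, so MorF is inactive.
Fumarate is present, so GixT is inactive.
With no repressor bound, *irpG* is transcribed.
So IrpG is produced and active.
No repressor is bound and IrpG is active, so *elnY* is transcribed.
So ElnY is produced and active.
Indole is absent, so CilM is active.
With repressor ElnY bound, *kepG* is not transcribed.
So KepG is not produced.
With no repressor bound, *velE* is transcribed.
So VelE is produced and active.
With repressor VelE bound, *lutH* is not transcribed.

OFF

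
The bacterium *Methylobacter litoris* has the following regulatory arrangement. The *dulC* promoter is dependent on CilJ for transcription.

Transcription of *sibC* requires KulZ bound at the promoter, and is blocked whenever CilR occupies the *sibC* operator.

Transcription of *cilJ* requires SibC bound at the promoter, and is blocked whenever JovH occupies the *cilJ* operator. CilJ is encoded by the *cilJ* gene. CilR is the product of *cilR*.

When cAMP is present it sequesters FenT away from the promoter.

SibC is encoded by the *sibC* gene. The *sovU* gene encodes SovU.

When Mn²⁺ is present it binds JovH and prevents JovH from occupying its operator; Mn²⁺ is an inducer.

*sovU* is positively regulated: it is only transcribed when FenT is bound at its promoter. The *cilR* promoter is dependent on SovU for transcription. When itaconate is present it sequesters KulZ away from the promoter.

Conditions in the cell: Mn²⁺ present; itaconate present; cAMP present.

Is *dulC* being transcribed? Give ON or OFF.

cAMP is present, so FenT is inactive.
Required activator FenT is absent, so *sovU* is not transcribed.
So SovU is not produced.
Required activator SovU is absent, so *cilR* is not transcribed.
So CilR is not produced.
Itaconate is present, so KulZ is inactive.
Required activator KulZ is absent, so *sibC* is not transcribed.
So SibC is not produced.
Mn²⁺ is present, so JovH is inactive.
Required activator SibC is absent, so *cilJ* is not transcribed.
So CilJ is not produced.
Required activator CilJ is absent, so *dulC* is not transcribed.

OFF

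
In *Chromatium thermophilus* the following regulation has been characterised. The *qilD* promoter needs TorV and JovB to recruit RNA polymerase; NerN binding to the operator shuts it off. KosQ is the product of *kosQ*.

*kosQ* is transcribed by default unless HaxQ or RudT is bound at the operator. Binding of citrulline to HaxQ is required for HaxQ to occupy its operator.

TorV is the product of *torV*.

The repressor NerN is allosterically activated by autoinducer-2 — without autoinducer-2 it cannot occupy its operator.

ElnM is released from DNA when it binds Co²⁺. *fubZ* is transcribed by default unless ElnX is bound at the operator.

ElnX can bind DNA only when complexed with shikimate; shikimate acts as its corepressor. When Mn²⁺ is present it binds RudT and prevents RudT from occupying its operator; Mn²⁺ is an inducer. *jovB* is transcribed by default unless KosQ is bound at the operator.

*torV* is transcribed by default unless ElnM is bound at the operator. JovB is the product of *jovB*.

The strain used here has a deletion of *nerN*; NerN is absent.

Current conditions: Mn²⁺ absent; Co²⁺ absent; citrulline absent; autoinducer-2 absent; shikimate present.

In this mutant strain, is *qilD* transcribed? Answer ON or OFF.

NerN is non-functional in this strain, so it has no effect.
Co²⁺ is absent, so ElnM is active.
With repressor ElnM bound, *torV* is not transcribed.
So TorV is not produced.
Citrulline is absent, so HaxQ is inactive.
Mn²⁺ is absent, so RudT is active.
With repressor RudT bound, *kosQ* is not transcribed.
So KosQ is not produced.
With no repressor bound, *jovB* is transcribed.
So JovB is produced and active.
Required activator TorV is absent, so *qilD* is not transcribed.

OFF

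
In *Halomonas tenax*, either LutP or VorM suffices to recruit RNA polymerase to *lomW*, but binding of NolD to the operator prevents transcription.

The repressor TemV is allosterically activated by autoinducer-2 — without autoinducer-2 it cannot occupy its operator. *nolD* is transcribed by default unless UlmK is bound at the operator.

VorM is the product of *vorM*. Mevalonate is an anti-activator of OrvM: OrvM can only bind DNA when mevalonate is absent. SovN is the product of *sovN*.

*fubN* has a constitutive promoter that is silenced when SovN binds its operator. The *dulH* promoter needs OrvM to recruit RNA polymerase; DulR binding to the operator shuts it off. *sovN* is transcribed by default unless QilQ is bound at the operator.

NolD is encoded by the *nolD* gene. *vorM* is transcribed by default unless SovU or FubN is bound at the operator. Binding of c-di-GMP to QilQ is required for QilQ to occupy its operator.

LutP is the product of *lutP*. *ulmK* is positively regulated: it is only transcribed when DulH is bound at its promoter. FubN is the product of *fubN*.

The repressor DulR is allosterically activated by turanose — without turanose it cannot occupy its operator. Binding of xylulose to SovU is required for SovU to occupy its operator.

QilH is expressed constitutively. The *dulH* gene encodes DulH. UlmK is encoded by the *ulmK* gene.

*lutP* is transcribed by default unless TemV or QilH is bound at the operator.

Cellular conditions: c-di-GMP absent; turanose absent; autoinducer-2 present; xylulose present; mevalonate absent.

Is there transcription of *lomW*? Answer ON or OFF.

Autoinducer-2 is present, so TemV is active.
QilH is produced constitutively and is active.
With repressor TemV bound, *lutP* is not transcribed.
So LutP is not produced.
Mevalonate is absent, so OrvM is active.
Turanose is absent, so DulR is inactive.
No repressor is bound and OrvM is active, so *dulH* is transcribed.
So DulH is produced and active.
No repressor is bound and DulH is active, so *ulmK* is transcribed.
So UlmK is produced and active.
With repressor UlmK bound, *nolD* is not transcribed.
So NolD is not produced.
Xylulose is present, so SovU is active.
c-di-GMP is absent, so QilQ is inactive.
With no repressor bound, *sovN* is transcribed.
So SovN is produced and active.
With repressor SovN bound, *fubN* is not transcribed.
So FubN is not produced.
With repressor SovU bound, *vorM* is not transcribed.
So VorM is not produced.
No activator is available at the *lomW* promoter, so *lomW* is not transcribed.

OFF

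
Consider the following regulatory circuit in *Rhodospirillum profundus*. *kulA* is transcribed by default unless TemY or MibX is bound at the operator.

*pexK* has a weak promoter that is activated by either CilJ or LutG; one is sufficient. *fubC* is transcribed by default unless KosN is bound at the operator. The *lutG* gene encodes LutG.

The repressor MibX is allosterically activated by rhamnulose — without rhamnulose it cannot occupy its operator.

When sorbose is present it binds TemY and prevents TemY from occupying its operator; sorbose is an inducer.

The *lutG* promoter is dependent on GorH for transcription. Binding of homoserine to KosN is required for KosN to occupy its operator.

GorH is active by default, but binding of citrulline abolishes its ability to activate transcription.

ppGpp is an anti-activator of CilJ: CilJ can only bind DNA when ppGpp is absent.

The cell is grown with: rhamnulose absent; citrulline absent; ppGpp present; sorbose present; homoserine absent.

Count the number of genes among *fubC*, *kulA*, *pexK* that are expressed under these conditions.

3

Homoserine is absent, so KosN is inactive.
With no repressor bound, *fubC* is transcribed.
→ *fubC* is ON.
Sorbose is present, so TemY is inactive.
Rhamnulose is absent, so MibX is inactive.
With no repressor bound, *kulA* is transcribed.
→ *kulA* is ON.
ppGpp is present, so CilJ is inactive.
Citrulline is absent, so GorH is active.
No repressor is bound and GorH is active, so *lutG* is transcribed.
So LutG is produced and active.
Activator LutG is present, so *pexK* is transcribed.
→ *pexK* is ON.
3 of the 3 genes are transcribed.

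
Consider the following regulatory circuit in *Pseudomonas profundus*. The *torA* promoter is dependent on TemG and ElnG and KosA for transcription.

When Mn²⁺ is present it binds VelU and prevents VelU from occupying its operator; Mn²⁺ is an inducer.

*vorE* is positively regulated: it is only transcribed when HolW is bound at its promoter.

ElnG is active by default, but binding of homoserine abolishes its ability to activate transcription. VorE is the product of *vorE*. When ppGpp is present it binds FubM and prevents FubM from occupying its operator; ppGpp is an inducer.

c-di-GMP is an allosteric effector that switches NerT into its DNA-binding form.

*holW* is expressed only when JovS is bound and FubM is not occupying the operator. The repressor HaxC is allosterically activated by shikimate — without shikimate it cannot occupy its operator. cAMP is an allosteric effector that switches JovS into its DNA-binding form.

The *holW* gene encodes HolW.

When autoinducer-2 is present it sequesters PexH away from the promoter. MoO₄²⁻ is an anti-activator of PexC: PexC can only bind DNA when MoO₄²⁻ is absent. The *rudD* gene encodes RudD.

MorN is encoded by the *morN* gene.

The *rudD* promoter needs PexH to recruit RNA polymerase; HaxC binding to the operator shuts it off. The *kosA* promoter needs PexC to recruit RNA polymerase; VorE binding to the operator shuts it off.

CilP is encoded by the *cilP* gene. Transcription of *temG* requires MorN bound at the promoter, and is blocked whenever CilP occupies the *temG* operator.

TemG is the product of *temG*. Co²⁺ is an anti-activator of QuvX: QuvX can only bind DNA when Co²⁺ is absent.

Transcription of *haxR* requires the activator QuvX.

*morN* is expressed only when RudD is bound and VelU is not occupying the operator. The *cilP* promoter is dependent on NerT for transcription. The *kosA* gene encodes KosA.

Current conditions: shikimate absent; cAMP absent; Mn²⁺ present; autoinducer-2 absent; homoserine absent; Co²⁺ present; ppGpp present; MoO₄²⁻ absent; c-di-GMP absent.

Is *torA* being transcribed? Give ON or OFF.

Autoinducer-2 is absent, so PexH is active.
Shikimate is absent, so HaxC is inactive.
No repressor is bound and PexH is active, so *rudD* is transcribed.
So RudD is produced and active.
Mn²⁺ is present, so VelU is inactive.
No repressor is bound and RudD is active, so *morN* is transcribed.
So MorN is produced and active.
c-di-GMP is absent, so NerT is inactive.
Required activator NerT is absent, so *cilP* is not transcribed.
So CilP is not produced.
No repressor is bound and MorN is active, so *temG* is transcribed.
So TemG is produced and active.
Homoserine is absent, so ElnG is active.
cAMP is absent, so JovS is inactive.
ppGpp is present, so FubM is inactive.
Required activator JovS is absent, so *holW* is not transcribed.
So HolW is not produced.
Required activator HolW is absent, so *vorE* is not transcribed.
So VorE is not produced.
MoO₄²⁻ is absent, so PexC is active.
No repressor is bound and PexC is active, so *kosA* is transcribed.
So KosA is produced and active.
No repressor is bound and TemG and ElnG and KosA are active, so *torA* is transcribed.

ON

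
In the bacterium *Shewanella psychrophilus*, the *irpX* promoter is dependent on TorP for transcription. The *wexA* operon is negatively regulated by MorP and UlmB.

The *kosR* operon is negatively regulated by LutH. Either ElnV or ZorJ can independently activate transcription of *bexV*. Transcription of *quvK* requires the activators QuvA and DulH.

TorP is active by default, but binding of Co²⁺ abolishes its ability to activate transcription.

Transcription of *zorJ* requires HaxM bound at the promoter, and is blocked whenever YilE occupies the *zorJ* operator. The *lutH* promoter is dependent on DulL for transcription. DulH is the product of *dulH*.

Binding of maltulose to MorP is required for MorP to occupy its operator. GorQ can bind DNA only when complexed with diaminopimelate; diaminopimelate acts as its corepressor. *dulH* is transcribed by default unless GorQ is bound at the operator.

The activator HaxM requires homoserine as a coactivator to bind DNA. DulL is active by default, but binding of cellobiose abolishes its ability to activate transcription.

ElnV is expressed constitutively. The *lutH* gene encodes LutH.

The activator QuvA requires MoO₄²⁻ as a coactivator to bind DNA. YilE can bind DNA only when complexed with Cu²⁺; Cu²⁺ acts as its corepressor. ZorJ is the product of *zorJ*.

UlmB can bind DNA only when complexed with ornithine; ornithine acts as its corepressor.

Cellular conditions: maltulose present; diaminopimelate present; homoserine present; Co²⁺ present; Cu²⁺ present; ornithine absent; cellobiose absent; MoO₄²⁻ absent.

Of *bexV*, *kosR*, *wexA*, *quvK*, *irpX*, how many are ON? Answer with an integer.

ElnV is produced constitutively and is active.
Homoserine is present, so HaxM is active.
Cu²⁺ is present, so YilE is active.
With repressor YilE bound, *zorJ* is not transcribed.
So ZorJ is not produced.
Activator ElnV is present, so *bexV* is transcribed.
→ *bexV* is ON.
Cellobiose is absent, so DulL is active.
No repressor is bound and DulL is active, so *lutH* is transcribed.
So LutH is produced and active.
With repressor LutH bound, *kosR* is not transcribed.
→ *kosR* is OFF.
Maltulose is present, so MorP is active.
Ornithine is absent, so UlmB is inactive.
With repressor MorP bound, *wexA* is not transcribed.
→ *wexA* is OFF.
MoO₄²⁻ is absent, so QuvA is inactive.
Diaminopimelate is present, so GorQ is active.
With repressor GorQ bound, *dulH* is not transcribed.
So DulH is not produced.
Required activator QuvA is absent, so *quvK* is not transcribed.
→ *quvK* is OFF.
Co²⁺ is present, so TorP is inactive.
Required activator TorP is absent, so *irpX* is not transcribed.
→ *irpX* is OFF.
1 of the 5 genes is transcribed.

1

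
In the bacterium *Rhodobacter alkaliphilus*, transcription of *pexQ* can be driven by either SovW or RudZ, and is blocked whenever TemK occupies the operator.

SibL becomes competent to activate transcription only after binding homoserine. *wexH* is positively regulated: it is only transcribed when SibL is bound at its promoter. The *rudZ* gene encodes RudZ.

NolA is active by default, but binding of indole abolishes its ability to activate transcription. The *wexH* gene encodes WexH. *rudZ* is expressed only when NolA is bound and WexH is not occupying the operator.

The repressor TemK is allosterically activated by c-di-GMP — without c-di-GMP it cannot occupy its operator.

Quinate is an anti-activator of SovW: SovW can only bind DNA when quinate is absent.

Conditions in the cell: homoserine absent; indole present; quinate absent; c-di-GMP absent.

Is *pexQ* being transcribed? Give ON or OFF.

ON

c-di-GMP is absent, so TemK is inactive.
Quinate is absent, so SovW is active.
Homoserine is absent, so SibL is inactive.
Required activator SibL is absent, so *wexH* is not transcribed.
So WexH is not produced.
Indole is present, so NolA is inactive.
Required activator NolA is absent, so *rudZ* is not transcribed.
So RudZ is not produced.
Activator SovW is present, so *pexQ* is transcribed.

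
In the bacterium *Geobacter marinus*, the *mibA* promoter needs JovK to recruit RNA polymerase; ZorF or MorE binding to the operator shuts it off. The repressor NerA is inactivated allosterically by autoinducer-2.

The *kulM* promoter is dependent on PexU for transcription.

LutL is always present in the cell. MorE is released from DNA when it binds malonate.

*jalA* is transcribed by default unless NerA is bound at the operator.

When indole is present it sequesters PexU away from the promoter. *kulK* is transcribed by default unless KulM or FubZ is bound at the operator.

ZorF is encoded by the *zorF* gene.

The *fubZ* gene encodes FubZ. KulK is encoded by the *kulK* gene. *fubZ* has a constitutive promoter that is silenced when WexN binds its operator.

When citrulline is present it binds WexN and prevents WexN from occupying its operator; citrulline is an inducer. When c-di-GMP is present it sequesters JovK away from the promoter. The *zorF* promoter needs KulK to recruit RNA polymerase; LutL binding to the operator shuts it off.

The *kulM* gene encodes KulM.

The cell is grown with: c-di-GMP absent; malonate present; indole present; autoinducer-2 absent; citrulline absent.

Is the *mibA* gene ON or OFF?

c-di-GMP is absent, so JovK is active.
Indole is present, so PexU is inactive.
Required activator PexU is absent, so *kulM* is not transcribed.
So KulM is not produced.
Citrulline is absent, so WexN is active.
With repressor WexN bound, *fubZ* is not transcribed.
So FubZ is not produced.
With no repressor bound, *kulK* is transcribed.
So KulK is produced and active.
LutL is produced constitutively and is active.
With repressor LutL bound, *zorF* is not transcribed.
So ZorF is not produced.
Malonate is present, so MorE is inactive.
No repressor is bound and JovK is active, so *mibA* is transcribed.

ON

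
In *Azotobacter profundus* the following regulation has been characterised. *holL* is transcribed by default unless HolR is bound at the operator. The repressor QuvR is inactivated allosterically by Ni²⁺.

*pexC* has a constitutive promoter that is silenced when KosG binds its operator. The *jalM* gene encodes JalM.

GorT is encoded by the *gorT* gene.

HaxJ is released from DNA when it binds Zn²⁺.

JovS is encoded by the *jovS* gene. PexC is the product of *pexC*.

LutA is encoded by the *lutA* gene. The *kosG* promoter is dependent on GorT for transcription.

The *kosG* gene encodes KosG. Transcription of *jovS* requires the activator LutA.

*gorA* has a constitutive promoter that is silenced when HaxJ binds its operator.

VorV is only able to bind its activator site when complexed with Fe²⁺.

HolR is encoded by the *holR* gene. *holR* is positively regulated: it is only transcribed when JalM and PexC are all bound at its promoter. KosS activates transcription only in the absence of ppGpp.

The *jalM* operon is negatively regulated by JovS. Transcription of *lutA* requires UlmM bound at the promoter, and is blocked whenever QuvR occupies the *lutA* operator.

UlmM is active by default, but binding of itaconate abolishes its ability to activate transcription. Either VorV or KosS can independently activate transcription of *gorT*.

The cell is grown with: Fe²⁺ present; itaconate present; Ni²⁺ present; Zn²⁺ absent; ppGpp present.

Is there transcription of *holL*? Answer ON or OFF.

ON

Itaconate is present, so UlmM is inactive.
Ni²⁺ is present, so QuvR is inactive.
Required activator UlmM is absent, so *lutA* is not transcribed.
So LutA is not produced.
Required activator LutA is absent, so *jovS* is not transcribed.
So JovS is not produced.
With no repressor bound, *jalM* is transcribed.
So JalM is produced and active.
Fe²⁺ is present, so VorV is active.
ppGpp is present, so KosS is inactive.
Activator VorV is present, so *gorT* is transcribed.
So GorT is produced and active.
No repressor is bound and GorT is active, so *kosG* is transcribed.
So KosG is produced and active.
With repressor KosG bound, *pexC* is not transcribed.
So PexC is not produced.
Required activator PexC is absent, so *holR* is not transcribed.
So HolR is not produced.
With no repressor bound, *holL* is transcribed.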